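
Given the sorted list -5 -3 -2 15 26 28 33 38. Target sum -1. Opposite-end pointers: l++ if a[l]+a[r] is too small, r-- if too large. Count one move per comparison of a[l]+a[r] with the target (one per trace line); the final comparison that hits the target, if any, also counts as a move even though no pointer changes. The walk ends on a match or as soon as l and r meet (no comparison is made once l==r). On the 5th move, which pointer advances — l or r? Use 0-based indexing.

r

[0,7] -5+38=33 >-1 → r--
[0,6] -5+33=28 >-1 → r--
[0,5] -5+28=23 >-1 → r--
[0,4] -5+26=21 >-1 → r--
[0,3] -5+15=10 >-1 → r--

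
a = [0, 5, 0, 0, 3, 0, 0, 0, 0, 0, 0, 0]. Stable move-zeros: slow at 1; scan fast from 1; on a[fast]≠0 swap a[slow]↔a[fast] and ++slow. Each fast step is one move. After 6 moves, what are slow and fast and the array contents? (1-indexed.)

slow=3, fast=7, a=[5, 3, 0, 0, 0, 0, 0, 0, 0, 0, 0, 0]

(s=1,f=1) a[fast]=0 → fast++
(s=1,f=2) a[fast]=5≠0 swap→a[1]=5 → slow++,fast++
(s=2,f=3) a[fast]=0 → fast++
(s=2,f=4) a[fast]=0 → fast++
(s=2,f=5) a[fast]=3≠0 swap→a[2]=3 → slow++,fast++
(s=3,f=6) a[fast]=0 → fast++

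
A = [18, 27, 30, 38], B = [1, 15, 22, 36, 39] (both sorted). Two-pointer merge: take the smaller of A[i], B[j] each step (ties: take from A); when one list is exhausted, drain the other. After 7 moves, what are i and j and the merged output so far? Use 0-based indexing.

[i=0,j=0] A[i]=18>B[j]=1 take 1 → j++
[i=0,j=1] A[i]=18>B[j]=15 take 15 → j++
[i=0,j=2] A[i]=18<=B[j]=22 take 18 → i++
[i=1,j=2] A[i]=27>B[j]=22 take 22 → j++
[i=1,j=3] A[i]=27<=B[j]=36 take 27 → i++
[i=2,j=3] A[i]=30<=B[j]=36 take 30 → i++
[i=3,j=3] A[i]=38>B[j]=36 take 36 → j++

i=3, j=4, merged so far=[1, 15, 18, 22, 27, 30, 36]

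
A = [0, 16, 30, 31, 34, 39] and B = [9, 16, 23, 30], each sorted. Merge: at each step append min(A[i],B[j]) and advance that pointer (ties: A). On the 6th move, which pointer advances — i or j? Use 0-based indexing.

[i=0,j=0] A[i]=0<=B[j]=9 take 0 → i++
[i=1,j=0] A[i]=16>B[j]=9 take 9 → j++
[i=1,j=1] A[i]=16<=B[j]=16 take 16 → i++
[i=2,j=1] A[i]=30>B[j]=16 take 16 → j++
[i=2,j=2] A[i]=30>B[j]=23 take 23 → j++
[i=2,j=3] A[i]=30<=B[j]=30 take 30 → i++

i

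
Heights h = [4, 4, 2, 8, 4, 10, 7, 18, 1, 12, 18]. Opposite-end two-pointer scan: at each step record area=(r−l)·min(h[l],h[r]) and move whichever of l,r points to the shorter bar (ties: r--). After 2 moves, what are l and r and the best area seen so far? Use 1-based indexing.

l=3, r=11, best area=40

l=1 r=11: min(4,18)*10=40 best=40 *, l++
l=2 r=11: min(4,18)*9=36 best=40, l++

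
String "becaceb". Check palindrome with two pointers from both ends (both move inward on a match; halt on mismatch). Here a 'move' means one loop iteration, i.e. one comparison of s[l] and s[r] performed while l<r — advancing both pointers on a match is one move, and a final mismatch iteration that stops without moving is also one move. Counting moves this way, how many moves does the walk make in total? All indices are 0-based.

3 moves

[0,6] 'b'=='b' → l++,r--
[1,5] 'e'=='e' → l++,r--
[2,4] 'c'=='c' → l++,r--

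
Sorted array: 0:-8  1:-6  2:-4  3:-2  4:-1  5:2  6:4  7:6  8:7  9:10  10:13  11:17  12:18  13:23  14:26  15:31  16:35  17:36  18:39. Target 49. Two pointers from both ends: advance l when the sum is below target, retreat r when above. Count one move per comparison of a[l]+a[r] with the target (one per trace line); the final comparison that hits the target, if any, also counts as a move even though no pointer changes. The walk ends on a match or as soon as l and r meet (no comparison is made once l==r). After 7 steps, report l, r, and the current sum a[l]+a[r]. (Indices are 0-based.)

l=7, r=18, sum=45

l=0 r=18: -8+39=31 <49, l++
l=1 r=18: -6+39=33 <49, l++
l=2 r=18: -4+39=35 <49, l++
l=3 r=18: -2+39=37 <49, l++
l=4 r=18: -1+39=38 <49, l++
l=5 r=18: 2+39=41 <49, l++
l=6 r=18: 4+39=43 <49, l++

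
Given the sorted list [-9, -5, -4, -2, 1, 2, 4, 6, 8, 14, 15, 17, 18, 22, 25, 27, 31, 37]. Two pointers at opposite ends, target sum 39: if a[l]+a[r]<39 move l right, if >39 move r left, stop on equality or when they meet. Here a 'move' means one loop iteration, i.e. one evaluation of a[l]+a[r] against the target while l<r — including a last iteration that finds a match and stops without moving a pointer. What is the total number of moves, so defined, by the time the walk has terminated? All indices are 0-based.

[0,17] -9+37=28 <39 → l++
[1,17] -5+37=32 <39 → l++
[2,17] -4+37=33 <39 → l++
[3,17] -2+37=35 <39 → l++
[4,17] 1+37=38 <39 → l++
[5,17] 2+37=39 → found

6 moves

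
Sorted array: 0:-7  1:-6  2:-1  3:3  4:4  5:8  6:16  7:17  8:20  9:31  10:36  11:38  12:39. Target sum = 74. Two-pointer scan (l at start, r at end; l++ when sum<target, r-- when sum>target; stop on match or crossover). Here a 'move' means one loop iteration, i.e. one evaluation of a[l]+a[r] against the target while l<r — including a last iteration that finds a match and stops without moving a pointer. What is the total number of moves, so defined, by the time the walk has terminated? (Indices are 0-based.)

[0,12] -7+39=32 <74 → l++
[1,12] -6+39=33 <74 → l++
[2,12] -1+39=38 <74 → l++
[3,12] 3+39=42 <74 → l++
[4,12] 4+39=43 <74 → l++
[5,12] 8+39=47 <74 → l++
[6,12] 16+39=55 <74 → l++
[7,12] 17+39=56 <74 → l++
[8,12] 20+39=59 <74 → l++
[9,12] 31+39=70 <74 → l++
[10,12] 36+39=75 >74 → r--
[10,11] 36+38=74 → found

12 moves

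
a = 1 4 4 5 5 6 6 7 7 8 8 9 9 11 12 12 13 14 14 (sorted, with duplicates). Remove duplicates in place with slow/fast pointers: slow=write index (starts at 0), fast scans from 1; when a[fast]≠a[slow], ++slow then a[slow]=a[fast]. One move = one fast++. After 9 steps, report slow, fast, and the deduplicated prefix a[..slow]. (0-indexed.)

(s=0,f=1) a[fast]=4≠a[slow]=1 write a[1]=4 → slow++,fast++
(s=1,f=2) a[fast]=4=a[slow] dup → fast++
(s=1,f=3) a[fast]=5≠a[slow]=4 write a[2]=5 → slow++,fast++
(s=2,f=4) a[fast]=5=a[slow] dup → fast++
(s=2,f=5) a[fast]=6≠a[slow]=5 write a[3]=6 → slow++,fast++
(s=3,f=6) a[fast]=6=a[slow] dup → fast++
(s=3,f=7) a[fast]=7≠a[slow]=6 write a[4]=7 → slow++,fast++
(s=4,f=8) a[fast]=7=a[slow] dup → fast++
(s=4,f=9) a[fast]=8≠a[slow]=7 write a[5]=8 → slow++,fast++

slow=5, fast=10, prefix=[1, 4, 5, 6, 7, 8]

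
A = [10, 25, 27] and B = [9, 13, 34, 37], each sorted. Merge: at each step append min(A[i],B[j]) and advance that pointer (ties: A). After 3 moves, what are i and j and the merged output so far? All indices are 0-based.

i=0 j=0: A[i]=10>B[j]=9 take 9, j++
i=0 j=1: A[i]=10<=B[j]=13 take 10, i++
i=1 j=1: A[i]=25>B[j]=13 take 13, j++

i=1, j=2, merged so far=[9, 10, 13]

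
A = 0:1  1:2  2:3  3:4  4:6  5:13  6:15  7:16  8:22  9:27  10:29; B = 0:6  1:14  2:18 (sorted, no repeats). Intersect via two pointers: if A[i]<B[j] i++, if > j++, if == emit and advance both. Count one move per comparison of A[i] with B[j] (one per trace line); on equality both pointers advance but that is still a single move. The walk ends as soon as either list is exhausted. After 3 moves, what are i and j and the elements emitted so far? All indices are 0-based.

i=3, j=0, emitted=[]

[i=0,j=0] 1<6 → i++
[i=1,j=0] 2<6 → i++
[i=2,j=0] 3<6 → i++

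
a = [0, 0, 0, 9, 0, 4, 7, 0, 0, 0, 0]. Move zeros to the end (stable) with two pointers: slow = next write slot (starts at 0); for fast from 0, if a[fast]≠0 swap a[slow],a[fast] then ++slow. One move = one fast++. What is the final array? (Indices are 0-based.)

slow=0 fast=0: a[fast]=0, fast++
slow=0 fast=1: a[fast]=0, fast++
slow=0 fast=2: a[fast]=0, fast++
slow=0 fast=3: a[fast]=9≠0 swap→a[0]=9, slow++,fast++
slow=1 fast=4: a[fast]=0, fast++
slow=1 fast=5: a[fast]=4≠0 swap→a[1]=4, slow++,fast++
slow=2 fast=6: a[fast]=7≠0 swap→a[2]=7, slow++,fast++
slow=3 fast=7: a[fast]=0, fast++
slow=3 fast=8: a[fast]=0, fast++
slow=3 fast=9: a[fast]=0, fast++
slow=3 fast=10: a[fast]=0, fast++

[9, 4, 7, 0, 0, 0, 0, 0, 0, 0, 0]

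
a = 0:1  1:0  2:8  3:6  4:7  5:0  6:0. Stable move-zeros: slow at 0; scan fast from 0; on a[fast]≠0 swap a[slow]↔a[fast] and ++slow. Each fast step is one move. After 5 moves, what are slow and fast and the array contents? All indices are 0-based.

slow=4, fast=5, a=[1, 8, 6, 7, 0, 0, 0]

(s=0,f=0) a[fast]=1≠0 swap→a[0]=1 → slow++,fast++
(s=1,f=1) a[fast]=0 → fast++
(s=1,f=2) a[fast]=8≠0 swap→a[1]=8 → slow++,fast++
(s=2,f=3) a[fast]=6≠0 swap→a[2]=6 → slow++,fast++
(s=3,f=4) a[fast]=7≠0 swap→a[3]=7 → slow++,fast++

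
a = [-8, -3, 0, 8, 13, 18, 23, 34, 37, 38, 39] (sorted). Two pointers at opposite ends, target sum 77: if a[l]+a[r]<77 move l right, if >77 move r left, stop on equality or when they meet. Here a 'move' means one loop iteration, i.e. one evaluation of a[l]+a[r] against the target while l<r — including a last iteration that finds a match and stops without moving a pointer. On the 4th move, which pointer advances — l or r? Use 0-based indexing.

l=0 r=10: -8+39=31 <77, l++
l=1 r=10: -3+39=36 <77, l++
l=2 r=10: 0+39=39 <77, l++
l=3 r=10: 8+39=47 <77, l++

l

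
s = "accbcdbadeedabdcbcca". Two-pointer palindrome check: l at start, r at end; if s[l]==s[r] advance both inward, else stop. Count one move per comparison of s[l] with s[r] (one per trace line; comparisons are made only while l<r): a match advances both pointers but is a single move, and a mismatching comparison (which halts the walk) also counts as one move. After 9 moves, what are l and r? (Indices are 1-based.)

[1,20] 'a'=='a' → l++,r--
[2,19] 'c'=='c' → l++,r--
[3,18] 'c'=='c' → l++,r--
[4,17] 'b'=='b' → l++,r--
[5,16] 'c'=='c' → l++,r--
[6,15] 'd'=='d' → l++,r--
[7,14] 'b'=='b' → l++,r--
[8,13] 'a'=='a' → l++,r--
[9,12] 'd'=='d' → l++,r--

l=10, r=11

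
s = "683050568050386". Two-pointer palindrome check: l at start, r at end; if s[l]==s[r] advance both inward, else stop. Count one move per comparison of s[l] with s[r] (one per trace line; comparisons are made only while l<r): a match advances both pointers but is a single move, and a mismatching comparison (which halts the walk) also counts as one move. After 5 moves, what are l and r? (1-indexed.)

[1,15] '6'=='6' → l++,r--
[2,14] '8'=='8' → l++,r--
[3,13] '3'=='3' → l++,r--
[4,12] '0'=='0' → l++,r--
[5,11] '5'=='5' → l++,r--

l=6, r=10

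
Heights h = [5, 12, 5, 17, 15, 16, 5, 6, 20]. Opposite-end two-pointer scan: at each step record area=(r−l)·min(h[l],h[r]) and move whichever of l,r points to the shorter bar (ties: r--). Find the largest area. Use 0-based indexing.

l=0 r=8: min(5,20)*8=40 best=40 *, l++
l=1 r=8: min(12,20)*7=84 best=84 *, l++
l=2 r=8: min(5,20)*6=30 best=84, l++
l=3 r=8: min(17,20)*5=85 best=85 *, l++
l=4 r=8: min(15,20)*4=60 best=85, l++
l=5 r=8: min(16,20)*3=48 best=85, l++
l=6 r=8: min(5,20)*2=10 best=85, l++
l=7 r=8: min(6,20)*1=6 best=85, l++

max area = 85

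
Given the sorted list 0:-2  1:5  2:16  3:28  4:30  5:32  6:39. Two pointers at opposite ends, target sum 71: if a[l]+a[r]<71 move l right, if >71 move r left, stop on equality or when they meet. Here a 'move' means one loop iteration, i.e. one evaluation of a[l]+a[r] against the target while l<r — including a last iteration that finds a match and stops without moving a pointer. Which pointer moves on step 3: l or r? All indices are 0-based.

l=0 r=6: -2+39=37 <71, l++
l=1 r=6: 5+39=44 <71, l++
l=2 r=6: 16+39=55 <71, l++

l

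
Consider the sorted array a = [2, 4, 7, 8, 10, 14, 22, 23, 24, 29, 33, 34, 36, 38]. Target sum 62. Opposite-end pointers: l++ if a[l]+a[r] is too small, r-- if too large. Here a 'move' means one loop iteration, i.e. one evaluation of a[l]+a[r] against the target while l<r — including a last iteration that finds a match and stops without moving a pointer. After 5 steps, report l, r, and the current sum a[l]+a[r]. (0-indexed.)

l=5, r=13, sum=52

l=0 r=13: 2+38=40 <62, l++
l=1 r=13: 4+38=42 <62, l++
l=2 r=13: 7+38=45 <62, l++
l=3 r=13: 8+38=46 <62, l++
l=4 r=13: 10+38=48 <62, l++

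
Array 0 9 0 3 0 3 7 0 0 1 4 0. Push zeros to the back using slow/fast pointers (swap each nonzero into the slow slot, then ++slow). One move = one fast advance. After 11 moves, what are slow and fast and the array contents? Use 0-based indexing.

slow=0 fast=0: a[fast]=0, fast++
slow=0 fast=1: a[fast]=9≠0 swap→a[0]=9, slow++,fast++
slow=1 fast=2: a[fast]=0, fast++
slow=1 fast=3: a[fast]=3≠0 swap→a[1]=3, slow++,fast++
slow=2 fast=4: a[fast]=0, fast++
slow=2 fast=5: a[fast]=3≠0 swap→a[2]=3, slow++,fast++
slow=3 fast=6: a[fast]=7≠0 swap→a[3]=7, slow++,fast++
slow=4 fast=7: a[fast]=0, fast++
slow=4 fast=8: a[fast]=0, fast++
slow=4 fast=9: a[fast]=1≠0 swap→a[4]=1, slow++,fast++
slow=5 fast=10: a[fast]=4≠0 swap→a[5]=4, slow++,fast++

slow=6, fast=11, a=[9, 3, 3, 7, 1, 4, 0, 0, 0, 0, 0, 0]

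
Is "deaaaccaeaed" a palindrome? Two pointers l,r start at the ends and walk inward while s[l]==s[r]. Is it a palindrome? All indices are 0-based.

not a palindrome (mismatch at 3,8)

l=0 r=11: 'd'=='d', l++,r--
l=1 r=10: 'e'=='e', l++,r--
l=2 r=9: 'a'=='a', l++,r--
l=3 r=8: 'a'!='e', stop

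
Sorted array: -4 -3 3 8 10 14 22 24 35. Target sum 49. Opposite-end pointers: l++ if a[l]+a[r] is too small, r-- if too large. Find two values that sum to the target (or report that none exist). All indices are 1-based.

[1,9] -4+35=31 <49 → l++
[2,9] -3+35=32 <49 → l++
[3,9] 3+35=38 <49 → l++
[4,9] 8+35=43 <49 → l++
[5,9] 10+35=45 <49 → l++
[6,9] 14+35=49 → found

(14, 35)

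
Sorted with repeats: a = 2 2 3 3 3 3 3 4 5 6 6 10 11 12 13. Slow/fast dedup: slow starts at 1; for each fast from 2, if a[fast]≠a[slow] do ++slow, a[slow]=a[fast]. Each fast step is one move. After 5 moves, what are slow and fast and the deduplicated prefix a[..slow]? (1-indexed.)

(s=1,f=2) a[fast]=2=a[slow] dup → fast++
(s=1,f=3) a[fast]=3≠a[slow]=2 write a[2]=3 → slow++,fast++
(s=2,f=4) a[fast]=3=a[slow] dup → fast++
(s=2,f=5) a[fast]=3=a[slow] dup → fast++
(s=2,f=6) a[fast]=3=a[slow] dup → fast++

slow=2, fast=7, prefix=[2, 3]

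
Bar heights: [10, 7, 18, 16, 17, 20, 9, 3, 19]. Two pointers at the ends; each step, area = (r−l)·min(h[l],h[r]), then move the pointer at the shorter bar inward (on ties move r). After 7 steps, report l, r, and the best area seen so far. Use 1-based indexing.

[1,9] min(10,19)*8=80 best=80 * → l++
[2,9] min(7,19)*7=49 best=80 → l++
[3,9] min(18,19)*6=108 best=108 * → l++
[4,9] min(16,19)*5=80 best=108 → l++
[5,9] min(17,19)*4=68 best=108 → l++
[6,9] min(20,19)*3=57 best=108 → r--
[6,8] min(20,3)*2=6 best=108 → r--

l=6, r=7, best area=108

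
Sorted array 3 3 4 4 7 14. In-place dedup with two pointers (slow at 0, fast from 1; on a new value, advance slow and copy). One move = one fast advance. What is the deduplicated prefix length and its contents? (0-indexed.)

slow=0 fast=1: a[fast]=3=a[slow] dup, fast++
slow=0 fast=2: a[fast]=4≠a[slow]=3 write a[1]=4, slow++,fast++
slow=1 fast=3: a[fast]=4=a[slow] dup, fast++
slow=1 fast=4: a[fast]=7≠a[slow]=4 write a[2]=7, slow++,fast++
slow=2 fast=5: a[fast]=14≠a[slow]=7 write a[3]=14, slow++,fast++

length 4; prefix = [3, 4, 7, 14]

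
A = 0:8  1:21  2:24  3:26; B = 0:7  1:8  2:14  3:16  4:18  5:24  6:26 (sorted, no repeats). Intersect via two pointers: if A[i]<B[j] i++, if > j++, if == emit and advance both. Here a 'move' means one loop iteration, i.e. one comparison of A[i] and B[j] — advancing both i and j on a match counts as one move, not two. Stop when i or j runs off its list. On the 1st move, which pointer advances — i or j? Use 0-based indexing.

[i=0,j=0] 8>7 → j++

j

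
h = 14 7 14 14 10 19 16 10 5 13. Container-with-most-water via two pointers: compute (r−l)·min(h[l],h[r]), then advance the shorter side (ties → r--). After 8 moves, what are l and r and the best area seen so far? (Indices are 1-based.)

l=6, r=7, best area=117

[1,10] min(14,13)*9=117 best=117 * → r--
[1,9] min(14,5)*8=40 best=117 → r--
[1,8] min(14,10)*7=70 best=117 → r--
[1,7] min(14,16)*6=84 best=117 → l++
[2,7] min(7,16)*5=35 best=117 → l++
[3,7] min(14,16)*4=56 best=117 → l++
[4,7] min(14,16)*3=42 best=117 → l++
[5,7] min(10,16)*2=20 best=117 → l++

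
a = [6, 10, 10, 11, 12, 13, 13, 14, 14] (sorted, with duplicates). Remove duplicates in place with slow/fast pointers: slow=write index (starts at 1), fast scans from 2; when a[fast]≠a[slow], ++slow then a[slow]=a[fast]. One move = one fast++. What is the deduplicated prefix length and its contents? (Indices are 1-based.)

slow=1 fast=2: a[fast]=10≠a[slow]=6 write a[2]=10, slow++,fast++
slow=2 fast=3: a[fast]=10=a[slow] dup, fast++
slow=2 fast=4: a[fast]=11≠a[slow]=10 write a[3]=11, slow++,fast++
slow=3 fast=5: a[fast]=12≠a[slow]=11 write a[4]=12, slow++,fast++
slow=4 fast=6: a[fast]=13≠a[slow]=12 write a[5]=13, slow++,fast++
slow=5 fast=7: a[fast]=13=a[slow] dup, fast++
slow=5 fast=8: a[fast]=14≠a[slow]=13 write a[6]=14, slow++,fast++
slow=6 fast=9: a[fast]=14=a[slow] dup, fast++

length 6; prefix = [6, 10, 11, 12, 13, 14]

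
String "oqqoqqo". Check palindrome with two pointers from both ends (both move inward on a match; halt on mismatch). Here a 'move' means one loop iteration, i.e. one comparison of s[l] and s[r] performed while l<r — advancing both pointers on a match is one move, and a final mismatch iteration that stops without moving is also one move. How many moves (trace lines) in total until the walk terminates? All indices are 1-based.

3 moves

l=1 r=7: 'o'=='o', l++,r--
l=2 r=6: 'q'=='q', l++,r--
l=3 r=5: 'q'=='q', l++,r--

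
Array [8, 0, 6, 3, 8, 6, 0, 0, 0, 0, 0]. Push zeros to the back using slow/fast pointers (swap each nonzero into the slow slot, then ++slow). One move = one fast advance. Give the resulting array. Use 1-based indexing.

slow=1 fast=1: a[fast]=8≠0 swap→a[1]=8, slow++,fast++
slow=2 fast=2: a[fast]=0, fast++
slow=2 fast=3: a[fast]=6≠0 swap→a[2]=6, slow++,fast++
slow=3 fast=4: a[fast]=3≠0 swap→a[3]=3, slow++,fast++
slow=4 fast=5: a[fast]=8≠0 swap→a[4]=8, slow++,fast++
slow=5 fast=6: a[fast]=6≠0 swap→a[5]=6, slow++,fast++
slow=6 fast=7: a[fast]=0, fast++
slow=6 fast=8: a[fast]=0, fast++
slow=6 fast=9: a[fast]=0, fast++
slow=6 fast=10: a[fast]=0, fast++
slow=6 fast=11: a[fast]=0, fast++

[8, 6, 3, 8, 6, 0, 0, 0, 0, 0, 0]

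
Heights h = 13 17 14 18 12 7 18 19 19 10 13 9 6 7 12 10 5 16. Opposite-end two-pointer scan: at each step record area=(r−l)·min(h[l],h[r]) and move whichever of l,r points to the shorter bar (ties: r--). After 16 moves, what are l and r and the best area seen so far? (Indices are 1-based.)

l=8, r=9, best area=256

l=1 r=18: min(13,16)*17=221 best=221 *, l++
l=2 r=18: min(17,16)*16=256 best=256 *, r--
l=2 r=17: min(17,5)*15=75 best=256, r--
l=2 r=16: min(17,10)*14=140 best=256, r--
l=2 r=15: min(17,12)*13=156 best=256, r--
l=2 r=14: min(17,7)*12=84 best=256, r--
l=2 r=13: min(17,6)*11=66 best=256, r--
l=2 r=12: min(17,9)*10=90 best=256, r--
l=2 r=11: min(17,13)*9=117 best=256, r--
l=2 r=10: min(17,10)*8=80 best=256, r--
l=2 r=9: min(17,19)*7=119 best=256, l++
l=3 r=9: min(14,19)*6=84 best=256, l++
l=4 r=9: min(18,19)*5=90 best=256, l++
l=5 r=9: min(12,19)*4=48 best=256, l++
l=6 r=9: min(7,19)*3=21 best=256, l++
l=7 r=9: min(18,19)*2=36 best=256, l++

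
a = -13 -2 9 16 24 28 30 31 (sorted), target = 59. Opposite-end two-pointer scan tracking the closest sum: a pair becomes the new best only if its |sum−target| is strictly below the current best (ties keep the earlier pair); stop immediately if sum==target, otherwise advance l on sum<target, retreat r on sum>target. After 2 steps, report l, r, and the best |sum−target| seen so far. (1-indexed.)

l=3, r=8, best |Δ|=30

[1,8] -13+31=18 d=41 * → l++
[2,8] -2+31=29 d=30 * → l++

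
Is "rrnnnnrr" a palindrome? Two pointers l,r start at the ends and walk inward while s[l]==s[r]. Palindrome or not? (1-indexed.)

[1,8] 'r'=='r' → l++,r--
[2,7] 'r'=='r' → l++,r--
[3,6] 'n'=='n' → l++,r--
[4,5] 'n'=='n' → l++,r--

palindrome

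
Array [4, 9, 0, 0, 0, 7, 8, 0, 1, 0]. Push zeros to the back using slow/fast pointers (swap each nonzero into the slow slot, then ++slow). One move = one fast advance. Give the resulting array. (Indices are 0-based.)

[4, 9, 7, 8, 1, 0, 0, 0, 0, 0]

slow=0 fast=0: a[fast]=4≠0 swap→a[0]=4, slow++,fast++
slow=1 fast=1: a[fast]=9≠0 swap→a[1]=9, slow++,fast++
slow=2 fast=2: a[fast]=0, fast++
slow=2 fast=3: a[fast]=0, fast++
slow=2 fast=4: a[fast]=0, fast++
slow=2 fast=5: a[fast]=7≠0 swap→a[2]=7, slow++,fast++
slow=3 fast=6: a[fast]=8≠0 swap→a[3]=8, slow++,fast++
slow=4 fast=7: a[fast]=0, fast++
slow=4 fast=8: a[fast]=1≠0 swap→a[4]=1, slow++,fast++
slow=5 fast=9: a[fast]=0, fast++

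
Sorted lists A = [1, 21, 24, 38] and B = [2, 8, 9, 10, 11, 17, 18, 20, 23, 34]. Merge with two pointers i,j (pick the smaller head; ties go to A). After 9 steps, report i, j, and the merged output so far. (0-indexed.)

i=1, j=8, merged so far=[1, 2, 8, 9, 10, 11, 17, 18, 20]

i=0 j=0: A[i]=1<=B[j]=2 take 1, i++
i=1 j=0: A[i]=21>B[j]=2 take 2, j++
i=1 j=1: A[i]=21>B[j]=8 take 8, j++
i=1 j=2: A[i]=21>B[j]=9 take 9, j++
i=1 j=3: A[i]=21>B[j]=10 take 10, j++
i=1 j=4: A[i]=21>B[j]=11 take 11, j++
i=1 j=5: A[i]=21>B[j]=17 take 17, j++
i=1 j=6: A[i]=21>B[j]=18 take 18, j++
i=1 j=7: A[i]=21>B[j]=20 take 20, j++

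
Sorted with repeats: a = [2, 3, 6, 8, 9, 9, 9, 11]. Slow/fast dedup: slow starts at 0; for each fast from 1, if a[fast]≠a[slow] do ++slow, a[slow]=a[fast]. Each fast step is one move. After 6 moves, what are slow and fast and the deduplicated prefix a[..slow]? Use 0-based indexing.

slow=4, fast=7, prefix=[2, 3, 6, 8, 9]

(s=0,f=1) a[fast]=3≠a[slow]=2 write a[1]=3 → slow++,fast++
(s=1,f=2) a[fast]=6≠a[slow]=3 write a[2]=6 → slow++,fast++
(s=2,f=3) a[fast]=8≠a[slow]=6 write a[3]=8 → slow++,fast++
(s=3,f=4) a[fast]=9≠a[slow]=8 write a[4]=9 → slow++,fast++
(s=4,f=5) a[fast]=9=a[slow] dup → fast++
(s=4,f=6) a[fast]=9=a[slow] dup → fast++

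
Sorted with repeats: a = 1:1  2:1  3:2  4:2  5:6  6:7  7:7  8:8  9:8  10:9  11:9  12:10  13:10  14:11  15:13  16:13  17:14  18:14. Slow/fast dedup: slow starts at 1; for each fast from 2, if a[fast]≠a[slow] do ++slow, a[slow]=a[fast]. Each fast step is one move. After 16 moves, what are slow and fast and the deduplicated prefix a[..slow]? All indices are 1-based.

(s=1,f=2) a[fast]=1=a[slow] dup → fast++
(s=1,f=3) a[fast]=2≠a[slow]=1 write a[2]=2 → slow++,fast++
(s=2,f=4) a[fast]=2=a[slow] dup → fast++
(s=2,f=5) a[fast]=6≠a[slow]=2 write a[3]=6 → slow++,fast++
(s=3,f=6) a[fast]=7≠a[slow]=6 write a[4]=7 → slow++,fast++
(s=4,f=7) a[fast]=7=a[slow] dup → fast++
(s=4,f=8) a[fast]=8≠a[slow]=7 write a[5]=8 → slow++,fast++
(s=5,f=9) a[fast]=8=a[slow] dup → fast++
(s=5,f=10) a[fast]=9≠a[slow]=8 write a[6]=9 → slow++,fast++
(s=6,f=11) a[fast]=9=a[slow] dup → fast++
(s=6,f=12) a[fast]=10≠a[slow]=9 write a[7]=10 → slow++,fast++
(s=7,f=13) a[fast]=10=a[slow] dup → fast++
(s=7,f=14) a[fast]=11≠a[slow]=10 write a[8]=11 → slow++,fast++
(s=8,f=15) a[fast]=13≠a[slow]=11 write a[9]=13 → slow++,fast++
(s=9,f=16) a[fast]=13=a[slow] dup → fast++
(s=9,f=17) a[fast]=14≠a[slow]=13 write a[10]=14 → slow++,fast++

slow=10, fast=18, prefix=[1, 2, 6, 7, 8, 9, 10, 11, 13, 14]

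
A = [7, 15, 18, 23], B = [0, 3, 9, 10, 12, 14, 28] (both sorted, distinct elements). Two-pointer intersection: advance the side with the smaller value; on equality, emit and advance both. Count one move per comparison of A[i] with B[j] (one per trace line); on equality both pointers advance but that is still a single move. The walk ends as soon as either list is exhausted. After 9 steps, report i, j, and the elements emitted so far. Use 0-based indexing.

i=3, j=6, emitted=[]

[i=0,j=0] 7>0 → j++
[i=0,j=1] 7>3 → j++
[i=0,j=2] 7<9 → i++
[i=1,j=2] 15>9 → j++
[i=1,j=3] 15>10 → j++
[i=1,j=4] 15>12 → j++
[i=1,j=5] 15>14 → j++
[i=1,j=6] 15<28 → i++
[i=2,j=6] 18<28 → i++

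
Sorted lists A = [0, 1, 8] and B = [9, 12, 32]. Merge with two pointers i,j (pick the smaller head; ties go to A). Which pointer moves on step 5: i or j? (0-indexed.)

[i=0,j=0] A[i]=0<=B[j]=9 take 0 → i++
[i=1,j=0] A[i]=1<=B[j]=9 take 1 → i++
[i=2,j=0] A[i]=8<=B[j]=9 take 8 → i++
[i=3,j=0] A done, take B[j]=9 → j++
[i=3,j=1] A done, take B[j]=12 → j++

j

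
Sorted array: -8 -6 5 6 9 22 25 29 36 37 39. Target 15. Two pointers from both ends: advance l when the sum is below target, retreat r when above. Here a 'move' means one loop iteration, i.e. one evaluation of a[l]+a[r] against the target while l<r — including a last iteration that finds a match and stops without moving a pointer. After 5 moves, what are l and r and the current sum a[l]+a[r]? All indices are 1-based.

l=1, r=6, sum=14

[1,11] -8+39=31 >15 → r--
[1,10] -8+37=29 >15 → r--
[1,9] -8+36=28 >15 → r--
[1,8] -8+29=21 >15 → r--
[1,7] -8+25=17 >15 → r--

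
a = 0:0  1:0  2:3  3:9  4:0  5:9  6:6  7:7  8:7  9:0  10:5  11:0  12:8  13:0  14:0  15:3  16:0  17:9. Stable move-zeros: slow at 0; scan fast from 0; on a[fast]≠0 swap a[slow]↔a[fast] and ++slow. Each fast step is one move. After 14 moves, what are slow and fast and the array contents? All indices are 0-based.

(s=0,f=0) a[fast]=0 → fast++
(s=0,f=1) a[fast]=0 → fast++
(s=0,f=2) a[fast]=3≠0 swap→a[0]=3 → slow++,fast++
(s=1,f=3) a[fast]=9≠0 swap→a[1]=9 → slow++,fast++
(s=2,f=4) a[fast]=0 → fast++
(s=2,f=5) a[fast]=9≠0 swap→a[2]=9 → slow++,fast++
(s=3,f=6) a[fast]=6≠0 swap→a[3]=6 → slow++,fast++
(s=4,f=7) a[fast]=7≠0 swap→a[4]=7 → slow++,fast++
(s=5,f=8) a[fast]=7≠0 swap→a[5]=7 → slow++,fast++
(s=6,f=9) a[fast]=0 → fast++
(s=6,f=10) a[fast]=5≠0 swap→a[6]=5 → slow++,fast++
(s=7,f=11) a[fast]=0 → fast++
(s=7,f=12) a[fast]=8≠0 swap→a[7]=8 → slow++,fast++
(s=8,f=13) a[fast]=0 → fast++

slow=8, fast=14, a=[3, 9, 9, 6, 7, 7, 5, 8, 0, 0, 0, 0, 0, 0, 0, 3, 0, 9]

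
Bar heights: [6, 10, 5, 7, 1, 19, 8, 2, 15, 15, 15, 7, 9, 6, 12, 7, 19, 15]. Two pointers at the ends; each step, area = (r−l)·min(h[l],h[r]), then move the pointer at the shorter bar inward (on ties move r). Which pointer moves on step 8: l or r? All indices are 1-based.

l=1 r=18: min(6,15)*17=102 best=102 *, l++
l=2 r=18: min(10,15)*16=160 best=160 *, l++
l=3 r=18: min(5,15)*15=75 best=160, l++
l=4 r=18: min(7,15)*14=98 best=160, l++
l=5 r=18: min(1,15)*13=13 best=160, l++
l=6 r=18: min(19,15)*12=180 best=180 *, r--
l=6 r=17: min(19,19)*11=209 best=209 *, r--
l=6 r=16: min(19,7)*10=70 best=209, r--

r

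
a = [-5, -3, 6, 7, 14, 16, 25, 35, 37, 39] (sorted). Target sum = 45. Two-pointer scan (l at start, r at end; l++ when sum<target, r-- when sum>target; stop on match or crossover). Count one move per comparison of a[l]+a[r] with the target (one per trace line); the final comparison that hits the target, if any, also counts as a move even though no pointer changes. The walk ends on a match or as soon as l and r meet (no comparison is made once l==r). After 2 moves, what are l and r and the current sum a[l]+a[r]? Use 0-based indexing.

l=2, r=9, sum=45

[0,9] -5+39=34 <45 → l++
[1,9] -3+39=36 <45 → l++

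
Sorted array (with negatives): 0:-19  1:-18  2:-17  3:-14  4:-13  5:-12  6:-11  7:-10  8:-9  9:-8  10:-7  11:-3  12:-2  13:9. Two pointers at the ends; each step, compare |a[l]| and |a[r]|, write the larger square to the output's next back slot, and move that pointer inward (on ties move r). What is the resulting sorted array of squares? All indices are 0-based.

[4, 9, 49, 64, 81, 81, 100, 121, 144, 169, 196, 289, 324, 361]

l=0 r=13: |-19|>|9| out[13]=361, l++
l=1 r=13: |-18|>|9| out[12]=324, l++
l=2 r=13: |-17|>|9| out[11]=289, l++
l=3 r=13: |-14|>|9| out[10]=196, l++
l=4 r=13: |-13|>|9| out[9]=169, l++
l=5 r=13: |-12|>|9| out[8]=144, l++
l=6 r=13: |-11|>|9| out[7]=121, l++
l=7 r=13: |-10|>|9| out[6]=100, l++
l=8 r=13: |-9|<=|9| out[5]=81, r--
l=8 r=12: |-9|>|-2| out[4]=81, l++
l=9 r=12: |-8|>|-2| out[3]=64, l++
l=10 r=12: |-7|>|-2| out[2]=49, l++
l=11 r=12: |-3|>|-2| out[1]=9, l++
l=12 r=12: |-2|<=|-2| out[0]=4, r--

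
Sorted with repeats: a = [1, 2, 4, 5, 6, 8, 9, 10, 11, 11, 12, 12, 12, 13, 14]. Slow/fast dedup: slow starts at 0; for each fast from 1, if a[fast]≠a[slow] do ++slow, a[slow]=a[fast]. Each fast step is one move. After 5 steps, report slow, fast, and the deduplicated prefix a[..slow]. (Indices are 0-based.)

(s=0,f=1) a[fast]=2≠a[slow]=1 write a[1]=2 → slow++,fast++
(s=1,f=2) a[fast]=4≠a[slow]=2 write a[2]=4 → slow++,fast++
(s=2,f=3) a[fast]=5≠a[slow]=4 write a[3]=5 → slow++,fast++
(s=3,f=4) a[fast]=6≠a[slow]=5 write a[4]=6 → slow++,fast++
(s=4,f=5) a[fast]=8≠a[slow]=6 write a[5]=8 → slow++,fast++

slow=5, fast=6, prefix=[1, 2, 4, 5, 6, 8]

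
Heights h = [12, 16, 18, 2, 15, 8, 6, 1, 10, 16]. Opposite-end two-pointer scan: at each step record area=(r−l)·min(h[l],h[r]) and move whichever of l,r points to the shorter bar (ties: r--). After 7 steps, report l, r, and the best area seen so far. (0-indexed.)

l=1, r=3, best area=128

l=0 r=9: min(12,16)*9=108 best=108 *, l++
l=1 r=9: min(16,16)*8=128 best=128 *, r--
l=1 r=8: min(16,10)*7=70 best=128, r--
l=1 r=7: min(16,1)*6=6 best=128, r--
l=1 r=6: min(16,6)*5=30 best=128, r--
l=1 r=5: min(16,8)*4=32 best=128, r--
l=1 r=4: min(16,15)*3=45 best=128, r--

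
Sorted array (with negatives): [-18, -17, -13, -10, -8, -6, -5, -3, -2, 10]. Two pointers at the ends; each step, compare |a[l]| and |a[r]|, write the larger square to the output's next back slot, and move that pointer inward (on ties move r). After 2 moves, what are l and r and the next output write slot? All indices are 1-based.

l=1 r=10: |-18|>|10| out[10]=324, l++
l=2 r=10: |-17|>|10| out[9]=289, l++

l=3, r=10, next write slot=8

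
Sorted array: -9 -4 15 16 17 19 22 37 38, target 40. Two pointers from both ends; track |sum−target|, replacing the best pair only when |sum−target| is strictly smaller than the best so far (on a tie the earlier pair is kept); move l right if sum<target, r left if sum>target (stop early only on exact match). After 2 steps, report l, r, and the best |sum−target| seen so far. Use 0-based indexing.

l=2, r=8, best |Δ|=6

[0,8] -9+38=29 d=11 * → l++
[1,8] -4+38=34 d=6 * → l++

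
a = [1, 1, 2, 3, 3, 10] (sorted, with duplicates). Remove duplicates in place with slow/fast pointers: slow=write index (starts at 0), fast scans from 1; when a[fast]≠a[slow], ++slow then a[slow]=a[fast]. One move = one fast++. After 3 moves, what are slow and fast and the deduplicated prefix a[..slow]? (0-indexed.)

(s=0,f=1) a[fast]=1=a[slow] dup → fast++
(s=0,f=2) a[fast]=2≠a[slow]=1 write a[1]=2 → slow++,fast++
(s=1,f=3) a[fast]=3≠a[slow]=2 write a[2]=3 → slow++,fast++

slow=2, fast=4, prefix=[1, 2, 3]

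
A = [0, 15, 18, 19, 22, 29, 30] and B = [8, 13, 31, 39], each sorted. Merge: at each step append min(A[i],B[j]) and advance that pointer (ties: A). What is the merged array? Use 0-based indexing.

[0, 8, 13, 15, 18, 19, 22, 29, 30, 31, 39]

[i=0,j=0] A[i]=0<=B[j]=8 take 0 → i++
[i=1,j=0] A[i]=15>B[j]=8 take 8 → j++
[i=1,j=1] A[i]=15>B[j]=13 take 13 → j++
[i=1,j=2] A[i]=15<=B[j]=31 take 15 → i++
[i=2,j=2] A[i]=18<=B[j]=31 take 18 → i++
[i=3,j=2] A[i]=19<=B[j]=31 take 19 → i++
[i=4,j=2] A[i]=22<=B[j]=31 take 22 → i++
[i=5,j=2] A[i]=29<=B[j]=31 take 29 → i++
[i=6,j=2] A[i]=30<=B[j]=31 take 30 → i++
[i=7,j=2] A done, take B[j]=31 → j++
[i=7,j=3] A done, take B[j]=39 → j++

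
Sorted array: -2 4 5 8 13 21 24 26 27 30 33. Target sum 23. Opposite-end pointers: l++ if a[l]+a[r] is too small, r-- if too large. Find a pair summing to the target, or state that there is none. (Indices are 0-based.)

[0,10] -2+33=31 >23 → r--
[0,9] -2+30=28 >23 → r--
[0,8] -2+27=25 >23 → r--
[0,7] -2+26=24 >23 → r--
[0,6] -2+24=22 <23 → l++
[1,6] 4+24=28 >23 → r--
[1,5] 4+21=25 >23 → r--
[1,4] 4+13=17 <23 → l++
[2,4] 5+13=18 <23 → l++
[3,4] 8+13=21 <23 → l++

no pair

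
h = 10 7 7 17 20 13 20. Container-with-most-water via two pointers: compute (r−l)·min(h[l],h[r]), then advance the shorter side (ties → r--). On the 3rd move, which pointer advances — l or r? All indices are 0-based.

[0,6] min(10,20)*6=60 best=60 * → l++
[1,6] min(7,20)*5=35 best=60 → l++
[2,6] min(7,20)*4=28 best=60 → l++

l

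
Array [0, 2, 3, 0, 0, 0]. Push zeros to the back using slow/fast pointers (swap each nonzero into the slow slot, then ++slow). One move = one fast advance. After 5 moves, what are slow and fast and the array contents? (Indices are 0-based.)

slow=0 fast=0: a[fast]=0, fast++
slow=0 fast=1: a[fast]=2≠0 swap→a[0]=2, slow++,fast++
slow=1 fast=2: a[fast]=3≠0 swap→a[1]=3, slow++,fast++
slow=2 fast=3: a[fast]=0, fast++
slow=2 fast=4: a[fast]=0, fast++

slow=2, fast=5, a=[2, 3, 0, 0, 0, 0]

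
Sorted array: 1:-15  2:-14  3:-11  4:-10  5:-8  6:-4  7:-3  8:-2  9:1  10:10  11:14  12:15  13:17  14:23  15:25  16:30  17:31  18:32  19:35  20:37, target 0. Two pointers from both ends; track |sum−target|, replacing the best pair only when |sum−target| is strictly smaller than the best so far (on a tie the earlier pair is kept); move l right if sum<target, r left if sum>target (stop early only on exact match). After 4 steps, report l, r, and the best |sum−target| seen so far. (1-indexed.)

l=1 r=20: -15+37=22 d=22 *, r--
l=1 r=19: -15+35=20 d=20 *, r--
l=1 r=18: -15+32=17 d=17 *, r--
l=1 r=17: -15+31=16 d=16 *, r--

l=1, r=16, best |Δ|=16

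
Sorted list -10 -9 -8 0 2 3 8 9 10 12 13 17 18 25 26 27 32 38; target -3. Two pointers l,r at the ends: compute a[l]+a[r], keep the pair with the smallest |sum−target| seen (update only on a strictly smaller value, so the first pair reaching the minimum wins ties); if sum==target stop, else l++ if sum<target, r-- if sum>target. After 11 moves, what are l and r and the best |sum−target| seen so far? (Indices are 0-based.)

[0,17] -10+38=28 d=31 * → r--
[0,16] -10+32=22 d=25 * → r--
[0,15] -10+27=17 d=20 * → r--
[0,14] -10+26=16 d=19 * → r--
[0,13] -10+25=15 d=18 * → r--
[0,12] -10+18=8 d=11 * → r--
[0,11] -10+17=7 d=10 * → r--
[0,10] -10+13=3 d=6 * → r--
[0,9] -10+12=2 d=5 * → r--
[0,8] -10+10=0 d=3 * → r--
[0,7] -10+9=-1 d=2 * → r--

l=0, r=6, best |Δ|=2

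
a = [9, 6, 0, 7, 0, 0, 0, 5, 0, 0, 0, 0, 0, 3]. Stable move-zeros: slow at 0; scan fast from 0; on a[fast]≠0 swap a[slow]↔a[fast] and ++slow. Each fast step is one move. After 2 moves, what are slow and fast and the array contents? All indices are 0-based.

slow=0 fast=0: a[fast]=9≠0 swap→a[0]=9, slow++,fast++
slow=1 fast=1: a[fast]=6≠0 swap→a[1]=6, slow++,fast++

slow=2, fast=2, a=[9, 6, 0, 7, 0, 0, 0, 5, 0, 0, 0, 0, 0, 3]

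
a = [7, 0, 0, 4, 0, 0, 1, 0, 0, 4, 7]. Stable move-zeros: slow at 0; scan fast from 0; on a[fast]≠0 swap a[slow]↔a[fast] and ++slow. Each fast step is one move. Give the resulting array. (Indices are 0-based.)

slow=0 fast=0: a[fast]=7≠0 swap→a[0]=7, slow++,fast++
slow=1 fast=1: a[fast]=0, fast++
slow=1 fast=2: a[fast]=0, fast++
slow=1 fast=3: a[fast]=4≠0 swap→a[1]=4, slow++,fast++
slow=2 fast=4: a[fast]=0, fast++
slow=2 fast=5: a[fast]=0, fast++
slow=2 fast=6: a[fast]=1≠0 swap→a[2]=1, slow++,fast++
slow=3 fast=7: a[fast]=0, fast++
slow=3 fast=8: a[fast]=0, fast++
slow=3 fast=9: a[fast]=4≠0 swap→a[3]=4, slow++,fast++
slow=4 fast=10: a[fast]=7≠0 swap→a[4]=7, slow++,fast++

[7, 4, 1, 4, 7, 0, 0, 0, 0, 0, 0]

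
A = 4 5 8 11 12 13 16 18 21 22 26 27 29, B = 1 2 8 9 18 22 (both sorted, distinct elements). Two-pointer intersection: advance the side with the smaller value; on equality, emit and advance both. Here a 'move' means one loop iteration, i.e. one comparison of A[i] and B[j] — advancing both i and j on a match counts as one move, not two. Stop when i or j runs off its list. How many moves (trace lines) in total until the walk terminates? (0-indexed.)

i=0 j=0: 4>1, j++
i=0 j=1: 4>2, j++
i=0 j=2: 4<8, i++
i=1 j=2: 5<8, i++
i=2 j=2: 8==8 emit, i++,j++
i=3 j=3: 11>9, j++
i=3 j=4: 11<18, i++
i=4 j=4: 12<18, i++
i=5 j=4: 13<18, i++
i=6 j=4: 16<18, i++
i=7 j=4: 18==18 emit, i++,j++
i=8 j=5: 21<22, i++
i=9 j=5: 22==22 emit, i++,j++

13 moves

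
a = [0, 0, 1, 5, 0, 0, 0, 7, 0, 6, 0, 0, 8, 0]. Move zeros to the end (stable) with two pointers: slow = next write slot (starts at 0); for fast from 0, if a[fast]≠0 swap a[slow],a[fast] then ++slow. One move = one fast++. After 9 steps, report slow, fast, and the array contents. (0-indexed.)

slow=0 fast=0: a[fast]=0, fast++
slow=0 fast=1: a[fast]=0, fast++
slow=0 fast=2: a[fast]=1≠0 swap→a[0]=1, slow++,fast++
slow=1 fast=3: a[fast]=5≠0 swap→a[1]=5, slow++,fast++
slow=2 fast=4: a[fast]=0, fast++
slow=2 fast=5: a[fast]=0, fast++
slow=2 fast=6: a[fast]=0, fast++
slow=2 fast=7: a[fast]=7≠0 swap→a[2]=7, slow++,fast++
slow=3 fast=8: a[fast]=0, fast++

slow=3, fast=9, a=[1, 5, 7, 0, 0, 0, 0, 0, 0, 6, 0, 0, 8, 0]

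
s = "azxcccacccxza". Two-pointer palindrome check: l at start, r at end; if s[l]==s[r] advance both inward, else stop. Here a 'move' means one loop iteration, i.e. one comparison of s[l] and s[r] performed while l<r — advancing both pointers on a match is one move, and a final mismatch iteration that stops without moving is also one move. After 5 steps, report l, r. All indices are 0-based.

l=0 r=12: 'a'=='a', l++,r--
l=1 r=11: 'z'=='z', l++,r--
l=2 r=10: 'x'=='x', l++,r--
l=3 r=9: 'c'=='c', l++,r--
l=4 r=8: 'c'=='c', l++,r--

l=5, r=7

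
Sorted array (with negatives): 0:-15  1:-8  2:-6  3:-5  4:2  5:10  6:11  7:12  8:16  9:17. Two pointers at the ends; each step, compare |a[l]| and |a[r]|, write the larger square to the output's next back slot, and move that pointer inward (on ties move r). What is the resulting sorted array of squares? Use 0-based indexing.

l=0 r=9: |-15|<=|17| out[9]=289, r--
l=0 r=8: |-15|<=|16| out[8]=256, r--
l=0 r=7: |-15|>|12| out[7]=225, l++
l=1 r=7: |-8|<=|12| out[6]=144, r--
l=1 r=6: |-8|<=|11| out[5]=121, r--
l=1 r=5: |-8|<=|10| out[4]=100, r--
l=1 r=4: |-8|>|2| out[3]=64, l++
l=2 r=4: |-6|>|2| out[2]=36, l++
l=3 r=4: |-5|>|2| out[1]=25, l++
l=4 r=4: |2|<=|2| out[0]=4, r--

[4, 25, 36, 64, 100, 121, 144, 225, 256, 289]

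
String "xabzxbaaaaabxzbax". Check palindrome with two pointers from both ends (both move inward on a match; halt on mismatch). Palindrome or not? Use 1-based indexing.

palindrome

l=1 r=17: 'x'=='x', l++,r--
l=2 r=16: 'a'=='a', l++,r--
l=3 r=15: 'b'=='b', l++,r--
l=4 r=14: 'z'=='z', l++,r--
l=5 r=13: 'x'=='x', l++,r--
l=6 r=12: 'b'=='b', l++,r--
l=7 r=11: 'a'=='a', l++,r--
l=8 r=10: 'a'=='a', l++,r--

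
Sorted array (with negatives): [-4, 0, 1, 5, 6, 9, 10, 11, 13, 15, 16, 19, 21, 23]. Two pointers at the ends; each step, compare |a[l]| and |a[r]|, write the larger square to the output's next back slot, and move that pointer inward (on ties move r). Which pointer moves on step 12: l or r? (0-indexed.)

l

l=0 r=13: |-4|<=|23| out[13]=529, r--
l=0 r=12: |-4|<=|21| out[12]=441, r--
l=0 r=11: |-4|<=|19| out[11]=361, r--
l=0 r=10: |-4|<=|16| out[10]=256, r--
l=0 r=9: |-4|<=|15| out[9]=225, r--
l=0 r=8: |-4|<=|13| out[8]=169, r--
l=0 r=7: |-4|<=|11| out[7]=121, r--
l=0 r=6: |-4|<=|10| out[6]=100, r--
l=0 r=5: |-4|<=|9| out[5]=81, r--
l=0 r=4: |-4|<=|6| out[4]=36, r--
l=0 r=3: |-4|<=|5| out[3]=25, r--
l=0 r=2: |-4|>|1| out[2]=16, l++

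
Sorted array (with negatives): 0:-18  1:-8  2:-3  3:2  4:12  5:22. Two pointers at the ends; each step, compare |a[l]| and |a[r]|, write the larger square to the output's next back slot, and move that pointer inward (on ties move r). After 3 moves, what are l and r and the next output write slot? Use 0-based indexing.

[0,5] |-18|<=|22| out[5]=484 → r--
[0,4] |-18|>|12| out[4]=324 → l++
[1,4] |-8|<=|12| out[3]=144 → r--

l=1, r=3, next write slot=2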